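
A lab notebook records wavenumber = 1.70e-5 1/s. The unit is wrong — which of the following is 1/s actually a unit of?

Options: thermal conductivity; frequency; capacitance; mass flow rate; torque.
frequency

wavenumber should have units dimensionally equivalent to 1 / m (e.g. 1/m).
The given unit '1/s' reduces to 1 / s. Of the listed options, that is the dimensionality of frequency.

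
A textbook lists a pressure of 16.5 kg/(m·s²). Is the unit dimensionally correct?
Yes

pressure has SI base units: kg / (m * s^2)
kg/(m·s²) reduces to the same SI base units, so it is a valid unit for pressure.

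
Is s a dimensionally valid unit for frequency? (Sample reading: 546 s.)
No

frequency has SI base units: 1 / s
s does NOT reduce to 1 / s; a valid unit for frequency would be e.g. Hz.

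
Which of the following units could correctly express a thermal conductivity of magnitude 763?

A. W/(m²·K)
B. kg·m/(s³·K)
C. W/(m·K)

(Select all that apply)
B, C

thermal conductivity has SI base units: kg * m / (s^3 * K)

Checking each option against kg * m / (s^3 * K):
  A. W/(m²·K): ✗ does not match
  B. kg·m/(s³·K): ✓ matches
  C. W/(m·K): ✓ matches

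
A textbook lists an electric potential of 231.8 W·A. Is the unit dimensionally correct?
No

electric potential has SI base units: kg * m^2 / (A * s^3)
W·A does NOT reduce to kg * m^2 / (A * s^3); a valid unit for electric potential would be e.g. V.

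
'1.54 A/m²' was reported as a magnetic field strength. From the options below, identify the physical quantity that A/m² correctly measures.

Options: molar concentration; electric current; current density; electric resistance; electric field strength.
current density

magnetic field strength should have units dimensionally equivalent to A / m (e.g. A/m).
The given unit 'A/m²' reduces to A / m^2. Of the listed options, that is the dimensionality of current density.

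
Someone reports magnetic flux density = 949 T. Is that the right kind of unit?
Yes

magnetic flux density has SI base units: kg / (A * s^2)
T reduces to the same SI base units, so it is a valid unit for magnetic flux density.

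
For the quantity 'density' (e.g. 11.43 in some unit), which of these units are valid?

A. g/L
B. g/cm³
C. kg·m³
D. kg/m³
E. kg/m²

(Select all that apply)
A, B, D

density has SI base units: kg / m^3

Checking each option against kg / m^3:
  A. g/L: ✓ matches
  B. g/cm³: ✓ matches
  C. kg·m³: ✗ does not match
  D. kg/m³: ✓ matches
  E. kg/m²: ✗ does not match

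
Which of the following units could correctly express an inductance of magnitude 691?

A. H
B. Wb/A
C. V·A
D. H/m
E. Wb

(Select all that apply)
A, B

inductance has SI base units: kg * m^2 / (A^2 * s^2)

Checking each option against kg * m^2 / (A^2 * s^2):
  A. H: ✓ matches
  B. Wb/A: ✓ matches
  C. V·A: ✗ does not match
  D. H/m: ✗ does not match
  E. Wb: ✗ does not match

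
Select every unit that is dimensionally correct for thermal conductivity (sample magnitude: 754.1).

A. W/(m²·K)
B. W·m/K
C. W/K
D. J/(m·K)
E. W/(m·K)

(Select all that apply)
E

thermal conductivity has SI base units: kg * m / (s^3 * K)

Checking each option against kg * m / (s^3 * K):
  A. W/(m²·K): ✗ does not match
  B. W·m/K: ✗ does not match
  C. W/K: ✗ does not match
  D. J/(m·K): ✗ does not match
  E. W/(m·K): ✓ matches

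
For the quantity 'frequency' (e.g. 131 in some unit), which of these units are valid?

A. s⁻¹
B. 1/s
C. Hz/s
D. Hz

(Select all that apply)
A, B, D

frequency has SI base units: 1 / s

Checking each option against 1 / s:
  A. s⁻¹: ✓ matches
  B. 1/s: ✓ matches
  C. Hz/s: ✗ does not match
  D. Hz: ✓ matches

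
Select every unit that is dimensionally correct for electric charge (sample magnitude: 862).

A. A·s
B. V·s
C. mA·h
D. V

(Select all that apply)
A, C

electric charge has SI base units: A * s

Checking each option against A * s:
  A. A·s: ✓ matches
  B. V·s: ✗ does not match
  C. mA·h: ✓ matches
  D. V: ✗ does not match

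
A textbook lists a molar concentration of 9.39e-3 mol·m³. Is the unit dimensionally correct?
No

molar concentration has SI base units: mol / m^3
mol·m³ does NOT reduce to mol / m^3; a valid unit for molar concentration would be e.g. mol/m³.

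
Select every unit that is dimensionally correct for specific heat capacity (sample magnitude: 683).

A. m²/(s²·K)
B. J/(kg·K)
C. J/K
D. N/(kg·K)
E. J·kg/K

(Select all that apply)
A, B

specific heat capacity has SI base units: m^2 / (s^2 * K)

Checking each option against m^2 / (s^2 * K):
  A. m²/(s²·K): ✓ matches
  B. J/(kg·K): ✓ matches
  C. J/K: ✗ does not match
  D. N/(kg·K): ✗ does not match
  E. J·kg/K: ✗ does not match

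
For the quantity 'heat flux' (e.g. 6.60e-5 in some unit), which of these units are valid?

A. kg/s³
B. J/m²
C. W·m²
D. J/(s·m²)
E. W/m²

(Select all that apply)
A, D, E

heat flux has SI base units: kg / s^3

Checking each option against kg / s^3:
  A. kg/s³: ✓ matches
  B. J/m²: ✗ does not match
  C. W·m²: ✗ does not match
  D. J/(s·m²): ✓ matches
  E. W/m²: ✓ matches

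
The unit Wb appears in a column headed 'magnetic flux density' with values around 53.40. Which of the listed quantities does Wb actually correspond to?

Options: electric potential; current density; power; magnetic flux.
magnetic flux

magnetic flux density should have units dimensionally equivalent to kg / (A * s^2) (e.g. T).
The given unit 'Wb' reduces to kg * m^2 / (A * s^2). Of the listed options, that is the dimensionality of magnetic flux.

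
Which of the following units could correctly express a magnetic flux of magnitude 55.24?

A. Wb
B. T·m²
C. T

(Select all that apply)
A, B

magnetic flux has SI base units: kg * m^2 / (A * s^2)

Checking each option against kg * m^2 / (A * s^2):
  A. Wb: ✓ matches
  B. T·m²: ✓ matches
  C. T: ✗ does not match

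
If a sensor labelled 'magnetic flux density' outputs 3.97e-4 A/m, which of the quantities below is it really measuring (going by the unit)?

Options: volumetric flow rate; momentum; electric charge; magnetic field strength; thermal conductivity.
magnetic field strength

magnetic flux density should have units dimensionally equivalent to kg / (A * s^2) (e.g. T).
The given unit 'A/m' reduces to A / m. Of the listed options, that is the dimensionality of magnetic field strength.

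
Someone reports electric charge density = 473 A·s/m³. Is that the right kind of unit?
Yes

electric charge density has SI base units: A * s / m^3
A·s/m³ reduces to the same SI base units, so it is a valid unit for electric charge density.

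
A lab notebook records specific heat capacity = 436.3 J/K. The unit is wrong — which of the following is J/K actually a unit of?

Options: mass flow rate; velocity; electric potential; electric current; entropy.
entropy

specific heat capacity should have units dimensionally equivalent to m^2 / (s^2 * K) (e.g. J/(kg·K)).
The given unit 'J/K' reduces to kg * m^2 / (s^2 * K). Of the listed options, that is the dimensionality of entropy.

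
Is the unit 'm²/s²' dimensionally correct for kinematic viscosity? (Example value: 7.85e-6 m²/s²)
No

kinematic viscosity has SI base units: m^2 / s
m²/s² does NOT reduce to m^2 / s; a valid unit for kinematic viscosity would be e.g. m²/s.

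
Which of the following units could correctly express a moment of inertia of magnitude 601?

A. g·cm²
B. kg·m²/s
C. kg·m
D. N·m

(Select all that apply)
A

moment of inertia has SI base units: kg * m^2

Checking each option against kg * m^2:
  A. g·cm²: ✓ matches
  B. kg·m²/s: ✗ does not match
  C. kg·m: ✗ does not match
  D. N·m: ✗ does not match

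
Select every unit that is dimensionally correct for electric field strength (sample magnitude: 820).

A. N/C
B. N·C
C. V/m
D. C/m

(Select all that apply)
A, C

electric field strength has SI base units: kg * m / (A * s^3)

Checking each option against kg * m / (A * s^3):
  A. N/C: ✓ matches
  B. N·C: ✗ does not match
  C. V/m: ✓ matches
  D. C/m: ✗ does not match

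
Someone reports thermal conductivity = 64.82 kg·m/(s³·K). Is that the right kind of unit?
Yes

thermal conductivity has SI base units: kg * m / (s^3 * K)
kg·m/(s³·K) reduces to the same SI base units, so it is a valid unit for thermal conductivity.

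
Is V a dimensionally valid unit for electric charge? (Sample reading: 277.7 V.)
No

electric charge has SI base units: A * s
V does NOT reduce to A * s; a valid unit for electric charge would be e.g. C.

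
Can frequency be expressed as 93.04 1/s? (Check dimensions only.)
Yes

frequency has SI base units: 1 / s
1/s reduces to the same SI base units, so it is a valid unit for frequency.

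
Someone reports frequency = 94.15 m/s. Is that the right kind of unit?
No

frequency has SI base units: 1 / s
m/s does NOT reduce to 1 / s; a valid unit for frequency would be e.g. Hz.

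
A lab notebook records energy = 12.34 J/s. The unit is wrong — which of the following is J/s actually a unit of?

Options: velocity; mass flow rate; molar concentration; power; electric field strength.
power

energy should have units dimensionally equivalent to kg * m^2 / s^2 (e.g. J).
The given unit 'J/s' reduces to kg * m^2 / s^3. Of the listed options, that is the dimensionality of power.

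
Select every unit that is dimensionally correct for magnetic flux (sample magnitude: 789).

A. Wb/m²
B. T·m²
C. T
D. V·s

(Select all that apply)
B, D

magnetic flux has SI base units: kg * m^2 / (A * s^2)

Checking each option against kg * m^2 / (A * s^2):
  A. Wb/m²: ✗ does not match
  B. T·m²: ✓ matches
  C. T: ✗ does not match
  D. V·s: ✓ matches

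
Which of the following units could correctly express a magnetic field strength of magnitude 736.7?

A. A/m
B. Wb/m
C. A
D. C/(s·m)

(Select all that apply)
A, D

magnetic field strength has SI base units: A / m

Checking each option against A / m:
  A. A/m: ✓ matches
  B. Wb/m: ✗ does not match
  C. A: ✗ does not match
  D. C/(s·m): ✓ matches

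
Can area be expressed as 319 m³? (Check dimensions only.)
No

area has SI base units: m^2
m³ does NOT reduce to m^2; a valid unit for area would be e.g. m².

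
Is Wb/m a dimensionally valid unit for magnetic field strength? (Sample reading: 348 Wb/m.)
No

magnetic field strength has SI base units: A / m
Wb/m does NOT reduce to A / m; a valid unit for magnetic field strength would be e.g. A/m.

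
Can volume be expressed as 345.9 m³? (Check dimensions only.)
Yes

volume has SI base units: m^3
m³ reduces to the same SI base units, so it is a valid unit for volume.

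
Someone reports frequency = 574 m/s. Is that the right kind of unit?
No

frequency has SI base units: 1 / s
m/s does NOT reduce to 1 / s; a valid unit for frequency would be e.g. Hz.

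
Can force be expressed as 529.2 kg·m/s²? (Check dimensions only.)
Yes

force has SI base units: kg * m / s^2
kg·m/s² reduces to the same SI base units, so it is a valid unit for force.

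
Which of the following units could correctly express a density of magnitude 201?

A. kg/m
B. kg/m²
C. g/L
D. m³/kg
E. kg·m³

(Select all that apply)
C

density has SI base units: kg / m^3

Checking each option against kg / m^3:
  A. kg/m: ✗ does not match
  B. kg/m²: ✗ does not match
  C. g/L: ✓ matches
  D. m³/kg: ✗ does not match
  E. kg·m³: ✗ does not match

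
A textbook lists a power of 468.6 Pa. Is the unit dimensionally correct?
No

power has SI base units: kg * m^2 / s^3
Pa does NOT reduce to kg * m^2 / s^3; a valid unit for power would be e.g. W.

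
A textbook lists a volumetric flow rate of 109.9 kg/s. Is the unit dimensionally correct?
No

volumetric flow rate has SI base units: m^3 / s
kg/s does NOT reduce to m^3 / s; a valid unit for volumetric flow rate would be e.g. m³/s.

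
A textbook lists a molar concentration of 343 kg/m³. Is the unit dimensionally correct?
No

molar concentration has SI base units: mol / m^3
kg/m³ does NOT reduce to mol / m^3; a valid unit for molar concentration would be e.g. mol/m³.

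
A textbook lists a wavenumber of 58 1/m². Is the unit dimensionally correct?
No

wavenumber has SI base units: 1 / m
1/m² does NOT reduce to 1 / m; a valid unit for wavenumber would be e.g. 1/m.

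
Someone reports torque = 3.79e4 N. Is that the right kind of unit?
No

torque has SI base units: kg * m^2 / s^2
N does NOT reduce to kg * m^2 / s^2; a valid unit for torque would be e.g. N·m.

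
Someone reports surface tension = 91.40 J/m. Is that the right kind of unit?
No

surface tension has SI base units: kg / s^2
J/m does NOT reduce to kg / s^2; a valid unit for surface tension would be e.g. N/m.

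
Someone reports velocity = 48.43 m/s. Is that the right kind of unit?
Yes

velocity has SI base units: m / s
m/s reduces to the same SI base units, so it is a valid unit for velocity.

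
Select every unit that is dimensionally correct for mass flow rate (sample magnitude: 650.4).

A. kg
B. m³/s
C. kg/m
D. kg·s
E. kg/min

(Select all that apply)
E

mass flow rate has SI base units: kg / s

Checking each option against kg / s:
  A. kg: ✗ does not match
  B. m³/s: ✗ does not match
  C. kg/m: ✗ does not match
  D. kg·s: ✗ does not match
  E. kg/min: ✓ matches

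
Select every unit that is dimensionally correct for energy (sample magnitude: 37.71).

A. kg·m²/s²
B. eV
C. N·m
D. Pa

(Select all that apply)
A, B, C

energy has SI base units: kg * m^2 / s^2

Checking each option against kg * m^2 / s^2:
  A. kg·m²/s²: ✓ matches
  B. eV: ✓ matches
  C. N·m: ✓ matches
  D. Pa: ✗ does not match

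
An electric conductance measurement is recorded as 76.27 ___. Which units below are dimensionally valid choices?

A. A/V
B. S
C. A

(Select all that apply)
A, B

electric conductance has SI base units: A^2 * s^3 / (kg * m^2)

Checking each option against A^2 * s^3 / (kg * m^2):
  A. A/V: ✓ matches
  B. S: ✓ matches
  C. A: ✗ does not match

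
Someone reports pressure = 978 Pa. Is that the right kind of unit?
Yes

pressure has SI base units: kg / (m * s^2)
Pa reduces to the same SI base units, so it is a valid unit for pressure.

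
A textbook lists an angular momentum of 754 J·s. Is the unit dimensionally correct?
Yes

angular momentum has SI base units: kg * m^2 / s
J·s reduces to the same SI base units, so it is a valid unit for angular momentum.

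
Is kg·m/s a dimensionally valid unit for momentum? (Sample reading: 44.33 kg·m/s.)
Yes

momentum has SI base units: kg * m / s
kg·m/s reduces to the same SI base units, so it is a valid unit for momentum.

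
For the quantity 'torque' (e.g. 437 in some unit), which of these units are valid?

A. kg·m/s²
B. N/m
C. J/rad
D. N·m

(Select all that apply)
C, D

torque has SI base units: kg * m^2 / s^2

Checking each option against kg * m^2 / s^2:
  A. kg·m/s²: ✗ does not match
  B. N/m: ✗ does not match
  C. J/rad: ✓ matches
  D. N·m: ✓ matches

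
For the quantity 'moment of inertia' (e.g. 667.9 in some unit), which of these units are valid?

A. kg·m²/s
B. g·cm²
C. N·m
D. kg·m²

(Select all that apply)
B, D

moment of inertia has SI base units: kg * m^2

Checking each option against kg * m^2:
  A. kg·m²/s: ✗ does not match
  B. g·cm²: ✓ matches
  C. N·m: ✗ does not match
  D. kg·m²: ✓ matches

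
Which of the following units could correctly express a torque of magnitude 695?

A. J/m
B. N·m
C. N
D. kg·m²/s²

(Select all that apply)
B, D

torque has SI base units: kg * m^2 / s^2

Checking each option against kg * m^2 / s^2:
  A. J/m: ✗ does not match
  B. N·m: ✓ matches
  C. N: ✗ does not match
  D. kg·m²/s²: ✓ matches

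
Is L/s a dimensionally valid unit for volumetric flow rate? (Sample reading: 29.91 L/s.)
Yes

volumetric flow rate has SI base units: m^3 / s
L/s reduces to the same SI base units, so it is a valid unit for volumetric flow rate.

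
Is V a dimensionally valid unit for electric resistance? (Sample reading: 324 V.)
No

electric resistance has SI base units: kg * m^2 / (A^2 * s^3)
V does NOT reduce to kg * m^2 / (A^2 * s^3); a valid unit for electric resistance would be e.g. Ω.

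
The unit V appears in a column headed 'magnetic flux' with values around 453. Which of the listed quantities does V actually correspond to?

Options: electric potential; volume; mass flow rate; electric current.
electric potential

magnetic flux should have units dimensionally equivalent to kg * m^2 / (A * s^2) (e.g. Wb).
The given unit 'V' reduces to kg * m^2 / (A * s^3). Of the listed options, that is the dimensionality of electric potential.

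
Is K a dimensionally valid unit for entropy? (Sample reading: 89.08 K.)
No

entropy has SI base units: kg * m^2 / (s^2 * K)
K does NOT reduce to kg * m^2 / (s^2 * K); a valid unit for entropy would be e.g. J/K.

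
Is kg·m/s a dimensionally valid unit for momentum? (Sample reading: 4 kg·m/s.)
Yes

momentum has SI base units: kg * m / s
kg·m/s reduces to the same SI base units, so it is a valid unit for momentum.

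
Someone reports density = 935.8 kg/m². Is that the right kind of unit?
No

density has SI base units: kg / m^3
kg/m² does NOT reduce to kg / m^3; a valid unit for density would be e.g. kg/m³.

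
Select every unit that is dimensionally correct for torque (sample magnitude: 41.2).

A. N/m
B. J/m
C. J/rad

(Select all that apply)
C

torque has SI base units: kg * m^2 / s^2

Checking each option against kg * m^2 / s^2:
  A. N/m: ✗ does not match
  B. J/m: ✗ does not match
  C. J/rad: ✓ matches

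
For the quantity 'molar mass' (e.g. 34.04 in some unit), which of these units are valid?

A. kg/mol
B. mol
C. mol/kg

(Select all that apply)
A

molar mass has SI base units: kg / mol

Checking each option against kg / mol:
  A. kg/mol: ✓ matches
  B. mol: ✗ does not match
  C. mol/kg: ✗ does not match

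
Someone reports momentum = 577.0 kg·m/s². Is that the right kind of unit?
No

momentum has SI base units: kg * m / s
kg·m/s² does NOT reduce to kg * m / s; a valid unit for momentum would be e.g. kg·m/s.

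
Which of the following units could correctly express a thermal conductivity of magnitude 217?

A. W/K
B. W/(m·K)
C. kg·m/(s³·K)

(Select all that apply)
B, C

thermal conductivity has SI base units: kg * m / (s^3 * K)

Checking each option against kg * m / (s^3 * K):
  A. W/K: ✗ does not match
  B. W/(m·K): ✓ matches
  C. kg·m/(s³·K): ✓ matches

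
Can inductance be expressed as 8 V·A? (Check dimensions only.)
No

inductance has SI base units: kg * m^2 / (A^2 * s^2)
V·A does NOT reduce to kg * m^2 / (A^2 * s^2); a valid unit for inductance would be e.g. H.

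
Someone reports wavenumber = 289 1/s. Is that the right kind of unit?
No

wavenumber has SI base units: 1 / m
1/s does NOT reduce to 1 / m; a valid unit for wavenumber would be e.g. 1/m.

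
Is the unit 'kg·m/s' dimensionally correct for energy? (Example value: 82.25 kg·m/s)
No

energy has SI base units: kg * m^2 / s^2
kg·m/s does NOT reduce to kg * m^2 / s^2; a valid unit for energy would be e.g. J.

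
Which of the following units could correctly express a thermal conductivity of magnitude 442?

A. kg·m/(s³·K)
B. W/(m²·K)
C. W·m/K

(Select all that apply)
A

thermal conductivity has SI base units: kg * m / (s^3 * K)

Checking each option against kg * m / (s^3 * K):
  A. kg·m/(s³·K): ✓ matches
  B. W/(m²·K): ✗ does not match
  C. W·m/K: ✗ does not match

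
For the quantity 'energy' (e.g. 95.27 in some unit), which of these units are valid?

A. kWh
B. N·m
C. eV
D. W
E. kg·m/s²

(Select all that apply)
A, B, C

energy has SI base units: kg * m^2 / s^2

Checking each option against kg * m^2 / s^2:
  A. kWh: ✓ matches
  B. N·m: ✓ matches
  C. eV: ✓ matches
  D. W: ✗ does not match
  E. kg·m/s²: ✗ does not match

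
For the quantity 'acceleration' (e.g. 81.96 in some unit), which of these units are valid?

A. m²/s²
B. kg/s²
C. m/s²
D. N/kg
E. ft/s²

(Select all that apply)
C, D, E

acceleration has SI base units: m / s^2

Checking each option against m / s^2:
  A. m²/s²: ✗ does not match
  B. kg/s²: ✗ does not match
  C. m/s²: ✓ matches
  D. N/kg: ✓ matches
  E. ft/s²: ✓ matches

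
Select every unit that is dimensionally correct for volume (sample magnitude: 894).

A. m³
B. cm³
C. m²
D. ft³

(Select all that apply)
A, B, D

volume has SI base units: m^3

Checking each option against m^3:
  A. m³: ✓ matches
  B. cm³: ✓ matches
  C. m²: ✗ does not match
  D. ft³: ✓ matches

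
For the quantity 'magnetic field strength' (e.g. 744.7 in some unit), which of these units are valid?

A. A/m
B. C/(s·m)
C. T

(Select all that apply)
A, B

magnetic field strength has SI base units: A / m

Checking each option against A / m:
  A. A/m: ✓ matches
  B. C/(s·m): ✓ matches
  C. T: ✗ does not match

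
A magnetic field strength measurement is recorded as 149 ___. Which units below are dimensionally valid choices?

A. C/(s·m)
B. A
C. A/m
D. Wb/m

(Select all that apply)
A, C

magnetic field strength has SI base units: A / m

Checking each option against A / m:
  A. C/(s·m): ✓ matches
  B. A: ✗ does not match
  C. A/m: ✓ matches
  D. Wb/m: ✗ does not match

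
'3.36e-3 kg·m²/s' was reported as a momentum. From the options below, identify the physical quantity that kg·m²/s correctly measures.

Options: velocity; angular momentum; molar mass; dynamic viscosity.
angular momentum

momentum should have units dimensionally equivalent to kg * m / s (e.g. kg·m/s).
The given unit 'kg·m²/s' reduces to kg * m^2 / s. Of the listed options, that is the dimensionality of angular momentum.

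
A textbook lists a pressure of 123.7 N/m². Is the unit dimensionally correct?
Yes

pressure has SI base units: kg / (m * s^2)
N/m² reduces to the same SI base units, so it is a valid unit for pressure.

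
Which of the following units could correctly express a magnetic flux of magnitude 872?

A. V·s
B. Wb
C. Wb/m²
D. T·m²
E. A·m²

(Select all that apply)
A, B, D

magnetic flux has SI base units: kg * m^2 / (A * s^2)

Checking each option against kg * m^2 / (A * s^2):
  A. V·s: ✓ matches
  B. Wb: ✓ matches
  C. Wb/m²: ✗ does not match
  D. T·m²: ✓ matches
  E. A·m²: ✗ does not match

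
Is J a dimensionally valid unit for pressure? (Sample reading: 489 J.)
No

pressure has SI base units: kg / (m * s^2)
J does NOT reduce to kg / (m * s^2); a valid unit for pressure would be e.g. Pa.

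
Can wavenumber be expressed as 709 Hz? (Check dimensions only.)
No

wavenumber has SI base units: 1 / m
Hz does NOT reduce to 1 / m; a valid unit for wavenumber would be e.g. 1/m.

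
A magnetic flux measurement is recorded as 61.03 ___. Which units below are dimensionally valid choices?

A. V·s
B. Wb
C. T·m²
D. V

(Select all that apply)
A, B, C

magnetic flux has SI base units: kg * m^2 / (A * s^2)

Checking each option against kg * m^2 / (A * s^2):
  A. V·s: ✓ matches
  B. Wb: ✓ matches
  C. T·m²: ✓ matches
  D. V: ✗ does not match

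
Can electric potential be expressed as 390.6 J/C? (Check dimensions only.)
Yes

electric potential has SI base units: kg * m^2 / (A * s^3)
J/C reduces to the same SI base units, so it is a valid unit for electric potential.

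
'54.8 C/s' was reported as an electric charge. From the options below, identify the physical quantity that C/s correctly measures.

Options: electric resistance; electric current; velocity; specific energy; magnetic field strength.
electric current

electric charge should have units dimensionally equivalent to A * s (e.g. C).
The given unit 'C/s' reduces to A. Of the listed options, that is the dimensionality of electric current.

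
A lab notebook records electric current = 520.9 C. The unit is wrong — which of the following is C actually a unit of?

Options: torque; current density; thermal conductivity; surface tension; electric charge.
electric charge

electric current should have units dimensionally equivalent to A (e.g. A).
The given unit 'C' reduces to A * s. Of the listed options, that is the dimensionality of electric charge.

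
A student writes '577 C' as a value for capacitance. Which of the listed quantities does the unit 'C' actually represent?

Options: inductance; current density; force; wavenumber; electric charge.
electric charge

capacitance should have units dimensionally equivalent to A^2 * s^4 / (kg * m^2) (e.g. F).
The given unit 'C' reduces to A * s. Of the listed options, that is the dimensionality of electric charge.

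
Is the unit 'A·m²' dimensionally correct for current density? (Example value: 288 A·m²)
No

current density has SI base units: A / m^2
A·m² does NOT reduce to A / m^2; a valid unit for current density would be e.g. A/m².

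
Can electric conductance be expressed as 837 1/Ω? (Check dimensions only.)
Yes

electric conductance has SI base units: A^2 * s^3 / (kg * m^2)
1/Ω reduces to the same SI base units, so it is a valid unit for electric conductance.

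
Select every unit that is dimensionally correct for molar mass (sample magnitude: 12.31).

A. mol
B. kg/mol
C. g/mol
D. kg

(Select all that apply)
B, C

molar mass has SI base units: kg / mol

Checking each option against kg / mol:
  A. mol: ✗ does not match
  B. kg/mol: ✓ matches
  C. g/mol: ✓ matches
  D. kg: ✗ does not match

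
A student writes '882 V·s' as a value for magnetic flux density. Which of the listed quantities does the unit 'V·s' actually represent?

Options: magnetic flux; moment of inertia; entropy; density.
magnetic flux

magnetic flux density should have units dimensionally equivalent to kg / (A * s^2) (e.g. T).
The given unit 'V·s' reduces to kg * m^2 / (A * s^2). Of the listed options, that is the dimensionality of magnetic flux.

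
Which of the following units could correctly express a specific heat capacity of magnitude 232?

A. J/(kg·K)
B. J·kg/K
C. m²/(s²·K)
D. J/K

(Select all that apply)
A, C

specific heat capacity has SI base units: m^2 / (s^2 * K)

Checking each option against m^2 / (s^2 * K):
  A. J/(kg·K): ✓ matches
  B. J·kg/K: ✗ does not match
  C. m²/(s²·K): ✓ matches
  D. J/K: ✗ does not match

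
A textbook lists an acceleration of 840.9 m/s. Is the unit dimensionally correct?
No

acceleration has SI base units: m / s^2
m/s does NOT reduce to m / s^2; a valid unit for acceleration would be e.g. m/s².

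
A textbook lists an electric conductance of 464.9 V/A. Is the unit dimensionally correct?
No

electric conductance has SI base units: A^2 * s^3 / (kg * m^2)
V/A does NOT reduce to A^2 * s^3 / (kg * m^2); a valid unit for electric conductance would be e.g. S.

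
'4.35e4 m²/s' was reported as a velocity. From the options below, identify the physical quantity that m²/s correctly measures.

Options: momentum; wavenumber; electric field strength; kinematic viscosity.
kinematic viscosity

velocity should have units dimensionally equivalent to m / s (e.g. m/s).
The given unit 'm²/s' reduces to m^2 / s. Of the listed options, that is the dimensionality of kinematic viscosity.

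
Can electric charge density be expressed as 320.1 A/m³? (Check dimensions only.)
No

electric charge density has SI base units: A * s / m^3
A/m³ does NOT reduce to A * s / m^3; a valid unit for electric charge density would be e.g. C/m³.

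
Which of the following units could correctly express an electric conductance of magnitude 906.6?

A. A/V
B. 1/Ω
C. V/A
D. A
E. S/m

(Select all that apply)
A, B

electric conductance has SI base units: A^2 * s^3 / (kg * m^2)

Checking each option against A^2 * s^3 / (kg * m^2):
  A. A/V: ✓ matches
  B. 1/Ω: ✓ matches
  C. V/A: ✗ does not match
  D. A: ✗ does not match
  E. S/m: ✗ does not match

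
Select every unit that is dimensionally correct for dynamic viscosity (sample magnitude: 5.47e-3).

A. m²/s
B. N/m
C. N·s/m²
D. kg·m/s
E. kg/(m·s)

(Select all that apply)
C, E

dynamic viscosity has SI base units: kg / (m * s)

Checking each option against kg / (m * s):
  A. m²/s: ✗ does not match
  B. N/m: ✗ does not match
  C. N·s/m²: ✓ matches
  D. kg·m/s: ✗ does not match
  E. kg/(m·s): ✓ matches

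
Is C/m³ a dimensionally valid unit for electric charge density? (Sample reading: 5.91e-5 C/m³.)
Yes

electric charge density has SI base units: A * s / m^3
C/m³ reduces to the same SI base units, so it is a valid unit for electric charge density.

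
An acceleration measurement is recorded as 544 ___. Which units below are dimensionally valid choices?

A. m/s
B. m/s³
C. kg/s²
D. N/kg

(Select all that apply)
D

acceleration has SI base units: m / s^2

Checking each option against m / s^2:
  A. m/s: ✗ does not match
  B. m/s³: ✗ does not match
  C. kg/s²: ✗ does not match
  D. N/kg: ✓ matches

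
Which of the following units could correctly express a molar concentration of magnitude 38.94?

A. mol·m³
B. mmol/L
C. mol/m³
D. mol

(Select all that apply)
B, C

molar concentration has SI base units: mol / m^3

Checking each option against mol / m^3:
  A. mol·m³: ✗ does not match
  B. mmol/L: ✓ matches
  C. mol/m³: ✓ matches
  D. mol: ✗ does not match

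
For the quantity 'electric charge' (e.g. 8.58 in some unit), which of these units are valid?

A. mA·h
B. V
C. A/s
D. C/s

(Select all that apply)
A

electric charge has SI base units: A * s

Checking each option against A * s:
  A. mA·h: ✓ matches
  B. V: ✗ does not match
  C. A/s: ✗ does not match
  D. C/s: ✗ does not match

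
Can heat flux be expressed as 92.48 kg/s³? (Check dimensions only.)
Yes

heat flux has SI base units: kg / s^3
kg/s³ reduces to the same SI base units, so it is a valid unit for heat flux.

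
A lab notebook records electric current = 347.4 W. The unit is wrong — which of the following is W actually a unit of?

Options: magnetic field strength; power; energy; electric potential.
power

electric current should have units dimensionally equivalent to A (e.g. A).
The given unit 'W' reduces to kg * m^2 / s^3. Of the listed options, that is the dimensionality of power.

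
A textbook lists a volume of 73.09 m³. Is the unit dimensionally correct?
Yes

volume has SI base units: m^3
m³ reduces to the same SI base units, so it is a valid unit for volume.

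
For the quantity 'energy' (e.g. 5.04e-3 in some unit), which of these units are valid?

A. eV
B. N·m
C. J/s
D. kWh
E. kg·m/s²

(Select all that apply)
A, B, D

energy has SI base units: kg * m^2 / s^2

Checking each option against kg * m^2 / s^2:
  A. eV: ✓ matches
  B. N·m: ✓ matches
  C. J/s: ✗ does not match
  D. kWh: ✓ matches
  E. kg·m/s²: ✗ does not match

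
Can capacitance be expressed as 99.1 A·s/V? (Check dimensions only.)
Yes

capacitance has SI base units: A^2 * s^4 / (kg * m^2)
A·s/V reduces to the same SI base units, so it is a valid unit for capacitance.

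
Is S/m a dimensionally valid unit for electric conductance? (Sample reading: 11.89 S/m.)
No

electric conductance has SI base units: A^2 * s^3 / (kg * m^2)
S/m does NOT reduce to A^2 * s^3 / (kg * m^2); a valid unit for electric conductance would be e.g. S.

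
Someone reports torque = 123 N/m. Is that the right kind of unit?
No

torque has SI base units: kg * m^2 / s^2
N/m does NOT reduce to kg * m^2 / s^2; a valid unit for torque would be e.g. N·m.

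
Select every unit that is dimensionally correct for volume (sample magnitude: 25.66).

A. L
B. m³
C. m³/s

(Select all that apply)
A, B

volume has SI base units: m^3

Checking each option against m^3:
  A. L: ✓ matches
  B. m³: ✓ matches
  C. m³/s: ✗ does not match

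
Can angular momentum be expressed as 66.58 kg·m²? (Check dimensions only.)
No

angular momentum has SI base units: kg * m^2 / s
kg·m² does NOT reduce to kg * m^2 / s; a valid unit for angular momentum would be e.g. kg·m²/s.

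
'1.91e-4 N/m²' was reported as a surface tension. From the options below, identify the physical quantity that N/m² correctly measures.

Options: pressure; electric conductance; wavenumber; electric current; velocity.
pressure

surface tension should have units dimensionally equivalent to kg / s^2 (e.g. N/m).
The given unit 'N/m²' reduces to kg / (m * s^2). Of the listed options, that is the dimensionality of pressure.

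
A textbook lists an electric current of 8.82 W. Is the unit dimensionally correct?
No

electric current has SI base units: A
W does NOT reduce to A; a valid unit for electric current would be e.g. A.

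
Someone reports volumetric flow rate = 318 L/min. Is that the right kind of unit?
Yes

volumetric flow rate has SI base units: m^3 / s
L/min reduces to the same SI base units, so it is a valid unit for volumetric flow rate.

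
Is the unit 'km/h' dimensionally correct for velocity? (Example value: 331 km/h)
Yes

velocity has SI base units: m / s
km/h reduces to the same SI base units, so it is a valid unit for velocity.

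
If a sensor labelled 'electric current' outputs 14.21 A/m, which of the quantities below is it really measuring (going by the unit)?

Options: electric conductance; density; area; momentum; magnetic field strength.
magnetic field strength

electric current should have units dimensionally equivalent to A (e.g. A).
The given unit 'A/m' reduces to A / m. Of the listed options, that is the dimensionality of magnetic field strength.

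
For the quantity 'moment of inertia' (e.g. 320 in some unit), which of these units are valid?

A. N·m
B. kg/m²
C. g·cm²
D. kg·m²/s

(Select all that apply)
C

moment of inertia has SI base units: kg * m^2

Checking each option against kg * m^2:
  A. N·m: ✗ does not match
  B. kg/m²: ✗ does not match
  C. g·cm²: ✓ matches
  D. kg·m²/s: ✗ does not match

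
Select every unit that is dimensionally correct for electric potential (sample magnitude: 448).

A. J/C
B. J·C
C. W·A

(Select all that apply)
A

electric potential has SI base units: kg * m^2 / (A * s^3)

Checking each option against kg * m^2 / (A * s^3):
  A. J/C: ✓ matches
  B. J·C: ✗ does not match
  C. W·A: ✗ does not match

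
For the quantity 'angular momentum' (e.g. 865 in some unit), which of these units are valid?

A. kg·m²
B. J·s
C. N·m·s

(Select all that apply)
B, C

angular momentum has SI base units: kg * m^2 / s

Checking each option against kg * m^2 / s:
  A. kg·m²: ✗ does not match
  B. J·s: ✓ matches
  C. N·m·s: ✓ matches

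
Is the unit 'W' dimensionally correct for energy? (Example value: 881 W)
No

energy has SI base units: kg * m^2 / s^2
W does NOT reduce to kg * m^2 / s^2; a valid unit for energy would be e.g. J.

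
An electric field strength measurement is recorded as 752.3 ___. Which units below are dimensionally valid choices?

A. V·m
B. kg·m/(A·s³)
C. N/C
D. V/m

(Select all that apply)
B, C, D

electric field strength has SI base units: kg * m / (A * s^3)

Checking each option against kg * m / (A * s^3):
  A. V·m: ✗ does not match
  B. kg·m/(A·s³): ✓ matches
  C. N/C: ✓ matches
  D. V/m: ✓ matches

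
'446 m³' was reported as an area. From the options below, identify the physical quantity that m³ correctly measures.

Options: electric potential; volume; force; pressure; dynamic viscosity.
volume

area should have units dimensionally equivalent to m^2 (e.g. m²).
The given unit 'm³' reduces to m^3. Of the listed options, that is the dimensionality of volume.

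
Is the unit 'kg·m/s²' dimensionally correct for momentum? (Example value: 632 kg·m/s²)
No

momentum has SI base units: kg * m / s
kg·m/s² does NOT reduce to kg * m / s; a valid unit for momentum would be e.g. kg·m/s.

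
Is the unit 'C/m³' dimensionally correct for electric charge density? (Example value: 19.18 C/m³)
Yes

electric charge density has SI base units: A * s / m^3
C/m³ reduces to the same SI base units, so it is a valid unit for electric charge density.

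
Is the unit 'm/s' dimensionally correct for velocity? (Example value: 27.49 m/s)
Yes

velocity has SI base units: m / s
m/s reduces to the same SI base units, so it is a valid unit for velocity.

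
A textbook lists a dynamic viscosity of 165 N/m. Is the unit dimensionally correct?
No

dynamic viscosity has SI base units: kg / (m * s)
N/m does NOT reduce to kg / (m * s); a valid unit for dynamic viscosity would be e.g. Pa·s.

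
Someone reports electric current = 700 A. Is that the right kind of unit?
Yes

electric current has SI base units: A
A reduces to the same SI base units, so it is a valid unit for electric current.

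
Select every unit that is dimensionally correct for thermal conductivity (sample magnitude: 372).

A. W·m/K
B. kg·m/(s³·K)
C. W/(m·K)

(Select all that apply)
B, C

thermal conductivity has SI base units: kg * m / (s^3 * K)

Checking each option against kg * m / (s^3 * K):
  A. W·m/K: ✗ does not match
  B. kg·m/(s³·K): ✓ matches
  C. W/(m·K): ✓ matches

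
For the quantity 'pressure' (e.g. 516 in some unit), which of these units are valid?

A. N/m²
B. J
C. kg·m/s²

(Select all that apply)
A

pressure has SI base units: kg / (m * s^2)

Checking each option against kg / (m * s^2):
  A. N/m²: ✓ matches
  B. J: ✗ does not match
  C. kg·m/s²: ✗ does not match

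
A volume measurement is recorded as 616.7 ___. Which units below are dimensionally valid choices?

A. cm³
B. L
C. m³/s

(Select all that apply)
A, B

volume has SI base units: m^3

Checking each option against m^3:
  A. cm³: ✓ matches
  B. L: ✓ matches
  C. m³/s: ✗ does not match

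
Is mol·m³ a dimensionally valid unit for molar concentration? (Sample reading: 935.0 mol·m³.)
No

molar concentration has SI base units: mol / m^3
mol·m³ does NOT reduce to mol / m^3; a valid unit for molar concentration would be e.g. mol/m³.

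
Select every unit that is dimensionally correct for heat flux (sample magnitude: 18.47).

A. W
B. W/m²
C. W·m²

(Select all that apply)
B

heat flux has SI base units: kg / s^3

Checking each option against kg / s^3:
  A. W: ✗ does not match
  B. W/m²: ✓ matches
  C. W·m²: ✗ does not match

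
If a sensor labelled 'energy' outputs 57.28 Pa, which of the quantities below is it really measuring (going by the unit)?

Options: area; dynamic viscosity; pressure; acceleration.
pressure

energy should have units dimensionally equivalent to kg * m^2 / s^2 (e.g. J).
The given unit 'Pa' reduces to kg / (m * s^2). Of the listed options, that is the dimensionality of pressure.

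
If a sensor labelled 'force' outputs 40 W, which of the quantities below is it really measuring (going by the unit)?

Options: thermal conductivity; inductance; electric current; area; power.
power

force should have units dimensionally equivalent to kg * m / s^2 (e.g. N).
The given unit 'W' reduces to kg * m^2 / s^3. Of the listed options, that is the dimensionality of power.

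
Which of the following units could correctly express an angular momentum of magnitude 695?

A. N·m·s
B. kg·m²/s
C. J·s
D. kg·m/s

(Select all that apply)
A, B, C

angular momentum has SI base units: kg * m^2 / s

Checking each option against kg * m^2 / s:
  A. N·m·s: ✓ matches
  B. kg·m²/s: ✓ matches
  C. J·s: ✓ matches
  D. kg·m/s: ✗ does not match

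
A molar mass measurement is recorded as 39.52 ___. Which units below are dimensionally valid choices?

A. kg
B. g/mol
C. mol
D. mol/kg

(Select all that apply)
B

molar mass has SI base units: kg / mol

Checking each option against kg / mol:
  A. kg: ✗ does not match
  B. g/mol: ✓ matches
  C. mol: ✗ does not match
  D. mol/kg: ✗ does not match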